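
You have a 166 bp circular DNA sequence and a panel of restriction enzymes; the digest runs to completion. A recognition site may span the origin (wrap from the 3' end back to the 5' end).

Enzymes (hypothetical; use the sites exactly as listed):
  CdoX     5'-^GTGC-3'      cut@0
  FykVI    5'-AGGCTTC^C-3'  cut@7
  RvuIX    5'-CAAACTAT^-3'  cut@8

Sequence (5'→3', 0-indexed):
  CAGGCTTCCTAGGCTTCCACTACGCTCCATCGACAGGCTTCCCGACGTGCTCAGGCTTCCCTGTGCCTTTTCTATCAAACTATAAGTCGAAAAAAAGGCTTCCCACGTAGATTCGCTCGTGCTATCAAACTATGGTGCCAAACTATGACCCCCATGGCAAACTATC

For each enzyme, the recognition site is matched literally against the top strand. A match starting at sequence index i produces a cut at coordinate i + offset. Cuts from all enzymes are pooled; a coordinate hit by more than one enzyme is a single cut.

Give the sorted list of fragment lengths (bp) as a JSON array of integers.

Scan for sites:
  CdoX GTGC/0: at [46, 62, 118, 134] ⇒ [46, 62, 118, 134]
  FykVI AGGCTTCC/7: at [1, 10, 34, 52, 95] ⇒ [8, 17, 41, 59, 102]
  RvuIX CAAACTAT/8: at [75, 125, 138, 157] ⇒ [83, 133, 146, 165]

All cut coordinates (distinct, sorted): [8, 17, 41, 46, 59, 62, 83, 102, 118, 133, 134, 146, 165]

Fragment lengths:
  8→17: 9 bp
  17→41: 24 bp
  41→46: 5 bp
  46→59: 13 bp
  59→62: 3 bp
  62→83: 21 bp
  83→102: 19 bp
  102→118: 16 bp
  118→133: 15 bp
  133→134: 1 bp
  134→146: 12 bp
  146→165: 19 bp
  165→8 (wrap): 166-165+8 = 9 bp

[1,3,5,9,9,12,13,15,16,19,19,21,24]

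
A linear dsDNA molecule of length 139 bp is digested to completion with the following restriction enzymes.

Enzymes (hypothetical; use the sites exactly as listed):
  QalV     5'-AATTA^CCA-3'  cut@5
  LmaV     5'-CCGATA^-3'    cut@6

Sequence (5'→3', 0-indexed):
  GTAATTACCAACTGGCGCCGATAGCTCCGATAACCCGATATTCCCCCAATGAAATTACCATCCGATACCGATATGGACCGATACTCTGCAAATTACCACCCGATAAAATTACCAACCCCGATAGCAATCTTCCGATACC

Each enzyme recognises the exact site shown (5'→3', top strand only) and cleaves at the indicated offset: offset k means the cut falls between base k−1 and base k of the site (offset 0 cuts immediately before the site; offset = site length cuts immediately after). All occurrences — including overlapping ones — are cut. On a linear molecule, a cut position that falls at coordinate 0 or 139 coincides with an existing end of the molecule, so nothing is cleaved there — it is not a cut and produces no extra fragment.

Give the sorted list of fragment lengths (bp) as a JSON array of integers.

Scan for sites:
  QalV (AATTACCA, off=5): starts [2, 52, 90, 106] → cuts [7, 57, 95, 111]
  LmaV (CCGATA, off=6): starts [17, 26, 34, 61, 67, 77, 99, 117, 131] → cuts [23, 32, 40, 67, 73, 83, 105, 123, 137]

All cut coordinates (distinct, sorted): [7, 23, 32, 40, 57, 67, 73, 83, 95, 105, 111, 123, 137]

Fragments:
  [0,7): 7 bp
  [7,23): 16 bp
  [23,32): 9 bp
  [32,40): 8 bp
  [40,57): 17 bp
  [57,67): 10 bp
  [67,73): 6 bp
  [73,83): 10 bp
  [83,95): 12 bp
  [95,105): 10 bp
  [105,111): 6 bp
  [111,123): 12 bp
  [123,137): 14 bp
  [137,139): 2 bp

[2,6,6,7,8,9,10,10,10,12,12,14,16,17]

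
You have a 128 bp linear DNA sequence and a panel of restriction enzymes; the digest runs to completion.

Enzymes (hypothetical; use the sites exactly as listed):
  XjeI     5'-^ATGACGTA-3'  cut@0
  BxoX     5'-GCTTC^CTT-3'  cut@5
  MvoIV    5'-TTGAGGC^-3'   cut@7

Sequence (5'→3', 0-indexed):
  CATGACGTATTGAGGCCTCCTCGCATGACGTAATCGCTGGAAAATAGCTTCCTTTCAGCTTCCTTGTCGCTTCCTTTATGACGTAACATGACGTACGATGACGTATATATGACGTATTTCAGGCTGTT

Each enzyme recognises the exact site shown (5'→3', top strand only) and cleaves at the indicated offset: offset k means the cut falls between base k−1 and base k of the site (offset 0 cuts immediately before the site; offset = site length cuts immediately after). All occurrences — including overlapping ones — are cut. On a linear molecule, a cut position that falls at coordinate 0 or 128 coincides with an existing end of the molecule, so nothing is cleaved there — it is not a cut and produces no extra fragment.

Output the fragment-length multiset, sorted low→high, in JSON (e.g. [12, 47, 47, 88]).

Per-enzyme occurrences:
  XjeI (ATGACGTA, off=0): starts [1, 24, 77, 87, 97, 108] → cuts [1, 24, 77, 87, 97, 108]
  BxoX (GCTTCCTT, off=5): starts [46, 57, 68] → cuts [51, 62, 73]
  MvoIV (TTGAGGC, off=7): starts [9] → cuts [16]

Pooled cuts: [1, 16, 24, 51, 62, 73, 77, 87, 97, 108]

Fragment lengths:
  [0,1): 1 bp
  [1,16): 15 bp
  [16,24): 8 bp
  [24,51): 27 bp
  [51,62): 11 bp
  [62,73): 11 bp
  [73,77): 4 bp
  [77,87): 10 bp
  [87,97): 10 bp
  [97,108): 11 bp
  [108,128): 20 bp

[1,4,8,10,10,11,11,11,15,20,27]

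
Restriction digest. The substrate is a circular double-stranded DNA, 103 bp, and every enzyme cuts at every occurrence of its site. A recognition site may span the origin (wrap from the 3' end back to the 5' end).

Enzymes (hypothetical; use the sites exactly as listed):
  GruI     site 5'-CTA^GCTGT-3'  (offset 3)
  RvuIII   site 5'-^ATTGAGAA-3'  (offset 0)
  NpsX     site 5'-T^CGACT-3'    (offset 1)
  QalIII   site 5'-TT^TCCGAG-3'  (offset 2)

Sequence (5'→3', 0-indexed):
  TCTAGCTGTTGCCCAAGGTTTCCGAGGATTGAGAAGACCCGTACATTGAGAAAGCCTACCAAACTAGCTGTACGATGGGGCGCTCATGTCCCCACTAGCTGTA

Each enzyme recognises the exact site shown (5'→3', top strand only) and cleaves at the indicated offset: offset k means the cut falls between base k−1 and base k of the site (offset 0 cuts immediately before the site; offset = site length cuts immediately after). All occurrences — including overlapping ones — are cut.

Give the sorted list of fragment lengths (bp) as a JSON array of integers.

[7,10,16,17,22,31]

Per-enzyme occurrences:
  GruI (CTAGCTGT, off=3): starts [1, 63, 94] → cuts [4, 66, 97]
  RvuIII (ATTGAGAA, off=0): starts [27, 44] → cuts [27, 44]
  NpsX (TCGACT, off=1): no sites
  QalIII (TTTCCGAG, off=2): starts [18] → cuts [20]

Pooled cuts: [4, 20, 27, 44, 66, 97]

Fragment lengths:
  4→20: 16 bp
  20→27: 7 bp
  27→44: 17 bp
  44→66: 22 bp
  66→97: 31 bp
  97→4 (wrap): 103-97+4 = 10 bp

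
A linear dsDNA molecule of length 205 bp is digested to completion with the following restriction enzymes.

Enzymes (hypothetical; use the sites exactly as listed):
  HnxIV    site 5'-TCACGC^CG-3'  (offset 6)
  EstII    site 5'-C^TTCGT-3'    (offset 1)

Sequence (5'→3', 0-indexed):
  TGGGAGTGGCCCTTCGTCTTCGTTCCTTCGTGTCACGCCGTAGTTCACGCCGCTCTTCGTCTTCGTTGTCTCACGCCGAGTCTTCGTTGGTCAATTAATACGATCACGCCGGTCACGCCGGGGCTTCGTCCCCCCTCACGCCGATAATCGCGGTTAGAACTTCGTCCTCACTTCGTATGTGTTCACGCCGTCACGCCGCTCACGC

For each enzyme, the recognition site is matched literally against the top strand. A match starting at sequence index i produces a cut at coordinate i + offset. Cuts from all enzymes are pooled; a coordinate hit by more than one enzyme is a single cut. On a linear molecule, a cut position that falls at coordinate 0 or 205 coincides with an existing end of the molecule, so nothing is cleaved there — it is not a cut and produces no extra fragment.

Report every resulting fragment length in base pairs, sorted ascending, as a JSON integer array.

Site scan:
  HnxIV TCACGCCG/6: at [32, 44, 70, 103, 112, 135, 182, 190] ⇒ [38, 50, 76, 109, 118, 141, 188, 196]
  EstII CTTCGT/1: at [11, 17, 25, 54, 60, 81, 123, 159, 170] ⇒ [12, 18, 26, 55, 61, 82, 124, 160, 171]

Pooled cuts: [12, 18, 26, 38, 50, 55, 61, 76, 82, 109, 118, 124, 141, 160, 171, 188, 196]

Fragment lengths:
  [0,12): 12 bp
  [12,18): 6 bp
  [18,26): 8 bp
  [26,38): 12 bp
  [38,50): 12 bp
  [50,55): 5 bp
  [55,61): 6 bp
  [61,76): 15 bp
  [76,82): 6 bp
  [82,109): 27 bp
  [109,118): 9 bp
  [118,124): 6 bp
  [124,141): 17 bp
  [141,160): 19 bp
  [160,171): 11 bp
  [171,188): 17 bp
  [188,196): 8 bp
  [196,205): 9 bp

[5,6,6,6,6,8,8,9,9,11,12,12,12,15,17,17,19,27]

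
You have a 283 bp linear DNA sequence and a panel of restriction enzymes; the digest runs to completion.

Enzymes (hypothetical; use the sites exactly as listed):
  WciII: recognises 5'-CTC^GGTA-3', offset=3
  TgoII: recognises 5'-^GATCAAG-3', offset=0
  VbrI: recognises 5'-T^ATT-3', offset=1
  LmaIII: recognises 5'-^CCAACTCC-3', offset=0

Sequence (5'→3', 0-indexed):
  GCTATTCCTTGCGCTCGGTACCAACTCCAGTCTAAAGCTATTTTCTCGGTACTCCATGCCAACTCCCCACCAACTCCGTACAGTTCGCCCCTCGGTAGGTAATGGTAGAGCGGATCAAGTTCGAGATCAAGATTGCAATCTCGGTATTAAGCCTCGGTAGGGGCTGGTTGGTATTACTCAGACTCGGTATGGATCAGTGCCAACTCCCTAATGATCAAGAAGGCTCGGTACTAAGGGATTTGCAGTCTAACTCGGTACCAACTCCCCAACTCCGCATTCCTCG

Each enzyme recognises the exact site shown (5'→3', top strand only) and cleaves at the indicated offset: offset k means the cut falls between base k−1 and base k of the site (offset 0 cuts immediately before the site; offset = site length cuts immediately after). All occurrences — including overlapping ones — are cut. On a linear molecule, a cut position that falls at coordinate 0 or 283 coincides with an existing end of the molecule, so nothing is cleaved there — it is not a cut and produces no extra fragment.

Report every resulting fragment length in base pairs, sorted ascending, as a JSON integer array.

Site scan:
  WciII (CTCGGTA, off=3): starts [13, 44, 90, 139, 152, 182, 223, 250] → cuts [16, 47, 93, 142, 155, 185, 226, 253]
  TgoII (GATCAAG, off=0): starts [112, 124, 212] → cuts [112, 124, 212]
  VbrI (TATT, off=1): starts [2, 38, 144, 171] → cuts [3, 39, 145, 172]
  LmaIII (CCAACTCC, off=0): starts [20, 58, 69, 199, 257, 265] → cuts [20, 58, 69, 199, 257, 265]

Pooled cuts: [3, 16, 20, 39, 47, 58, 69, 93, 112, 124, 142, 145, 155, 172, 185, 199, 212, 226, 253, 257, 265]

Fragments:
  [0,3): 3 bp
  [3,16): 13 bp
  [16,20): 4 bp
  [20,39): 19 bp
  [39,47): 8 bp
  [47,58): 11 bp
  [58,69): 11 bp
  [69,93): 24 bp
  [93,112): 19 bp
  [112,124): 12 bp
  [124,142): 18 bp
  [142,145): 3 bp
  [145,155): 10 bp
  [155,172): 17 bp
  [172,185): 13 bp
  [185,199): 14 bp
  [199,212): 13 bp
  [212,226): 14 bp
  [226,253): 27 bp
  [253,257): 4 bp
  [257,265): 8 bp
  [265,283): 18 bp

[3,3,4,4,8,8,10,11,11,12,13,13,13,14,14,17,18,18,19,19,24,27]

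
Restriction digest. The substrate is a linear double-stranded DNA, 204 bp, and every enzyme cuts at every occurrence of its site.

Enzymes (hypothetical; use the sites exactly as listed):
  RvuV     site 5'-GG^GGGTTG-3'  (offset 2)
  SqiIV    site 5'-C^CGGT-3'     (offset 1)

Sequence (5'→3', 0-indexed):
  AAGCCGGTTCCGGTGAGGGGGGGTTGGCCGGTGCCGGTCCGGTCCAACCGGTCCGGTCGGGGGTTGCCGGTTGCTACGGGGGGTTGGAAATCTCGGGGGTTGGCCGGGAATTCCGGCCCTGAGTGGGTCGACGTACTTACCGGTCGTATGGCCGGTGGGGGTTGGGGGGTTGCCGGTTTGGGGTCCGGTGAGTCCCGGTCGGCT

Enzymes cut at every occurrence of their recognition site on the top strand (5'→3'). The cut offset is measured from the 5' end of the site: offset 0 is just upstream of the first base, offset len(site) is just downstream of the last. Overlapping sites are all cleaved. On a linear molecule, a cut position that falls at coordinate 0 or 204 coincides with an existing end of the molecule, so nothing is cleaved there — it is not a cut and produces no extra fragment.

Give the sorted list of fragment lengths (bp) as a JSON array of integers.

Per-enzyme occurrences:
  RvuV GGGGGTTG/2: at [18, 58, 78, 94, 156, 164] ⇒ [20, 60, 80, 96, 158, 166]
  SqiIV CCGGT/1: at [3, 9, 27, 33, 38, 47, 52, 66, 139, 151, 172, 184, 194] ⇒ [4, 10, 28, 34, 39, 48, 53, 67, 140, 152, 173, 185, 195]

All cut coordinates (distinct, sorted): [4, 10, 20, 28, 34, 39, 48, 53, 60, 67, 80, 96, 140, 152, 158, 166, 173, 185, 195]

Fragments:
  [0,4): 4 bp
  [4,10): 6 bp
  [10,20): 10 bp
  [20,28): 8 bp
  [28,34): 6 bp
  [34,39): 5 bp
  [39,48): 9 bp
  [48,53): 5 bp
  [53,60): 7 bp
  [60,67): 7 bp
  [67,80): 13 bp
  [80,96): 16 bp
  [96,140): 44 bp
  [140,152): 12 bp
  [152,158): 6 bp
  [158,166): 8 bp
  [166,173): 7 bp
  [173,185): 12 bp
  [185,195): 10 bp
  [195,204): 9 bp

[4,5,5,6,6,6,7,7,7,8,8,9,9,10,10,12,12,13,16,44]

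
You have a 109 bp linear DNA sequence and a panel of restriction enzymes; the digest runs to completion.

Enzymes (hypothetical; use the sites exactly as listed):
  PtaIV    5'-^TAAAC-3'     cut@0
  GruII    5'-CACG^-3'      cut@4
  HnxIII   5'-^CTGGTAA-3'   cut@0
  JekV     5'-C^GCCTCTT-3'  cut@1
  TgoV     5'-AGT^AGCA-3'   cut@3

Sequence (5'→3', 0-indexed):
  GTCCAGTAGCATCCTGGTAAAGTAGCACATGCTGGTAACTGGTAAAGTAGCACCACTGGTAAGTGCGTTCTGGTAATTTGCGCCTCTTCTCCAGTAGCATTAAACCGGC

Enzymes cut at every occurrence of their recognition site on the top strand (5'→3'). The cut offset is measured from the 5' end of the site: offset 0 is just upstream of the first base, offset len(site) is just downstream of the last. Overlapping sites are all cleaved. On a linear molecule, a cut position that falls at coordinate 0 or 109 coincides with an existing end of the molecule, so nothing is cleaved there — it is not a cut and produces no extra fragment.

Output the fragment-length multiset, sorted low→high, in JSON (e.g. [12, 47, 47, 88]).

[5,6,7,7,7,8,9,10,10,12,14,14]

Site scan:
  PtaIV (TAAAC, off=0): starts [100] → cuts [100]
  GruII (CACG, off=4): no sites
  HnxIII (CTGGTAA, off=0): starts [13, 31, 38, 55, 69] → cuts [13, 31, 38, 55, 69]
  JekV (CGCCTCTT, off=1): starts [80] → cuts [81]
  TgoV (AGTAGCA, off=3): starts [4, 20, 45, 92] → cuts [7, 23, 48, 95]

Pooled cuts: [7, 13, 23, 31, 38, 48, 55, 69, 81, 95, 100]

Fragments:
  [0,7): 7 bp
  [7,13): 6 bp
  [13,23): 10 bp
  [23,31): 8 bp
  [31,38): 7 bp
  [38,48): 10 bp
  [48,55): 7 bp
  [55,69): 14 bp
  [69,81): 12 bp
  [81,95): 14 bp
  [95,100): 5 bp
  [100,109): 9 bp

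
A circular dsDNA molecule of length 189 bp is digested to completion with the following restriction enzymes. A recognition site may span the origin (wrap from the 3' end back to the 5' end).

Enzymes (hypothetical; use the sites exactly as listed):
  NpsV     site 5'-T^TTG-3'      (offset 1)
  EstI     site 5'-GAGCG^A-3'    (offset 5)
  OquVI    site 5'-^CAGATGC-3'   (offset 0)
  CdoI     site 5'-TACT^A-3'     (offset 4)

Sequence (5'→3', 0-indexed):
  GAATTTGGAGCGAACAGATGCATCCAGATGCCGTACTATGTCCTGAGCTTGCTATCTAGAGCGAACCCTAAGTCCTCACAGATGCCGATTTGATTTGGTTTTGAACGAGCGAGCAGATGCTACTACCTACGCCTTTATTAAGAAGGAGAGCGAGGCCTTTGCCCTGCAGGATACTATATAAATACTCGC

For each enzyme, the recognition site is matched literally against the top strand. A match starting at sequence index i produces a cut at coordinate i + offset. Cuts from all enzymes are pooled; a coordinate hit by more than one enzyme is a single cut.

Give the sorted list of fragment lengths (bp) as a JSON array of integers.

Per-enzyme occurrences:
  NpsV TTTG/1: at [3, 88, 93, 99, 157] ⇒ [4, 89, 94, 100, 158]
  EstI GAGCGA/5: at [7, 58, 106, 147] ⇒ [12, 63, 111, 152]
  OquVI CAGATGC/0: at [14, 24, 78, 113] ⇒ [14, 24, 78, 113]
  CdoI TACTA/4: at [33, 120, 171] ⇒ [37, 124, 175]

All cut coordinates (distinct, sorted): [4, 12, 14, 24, 37, 63, 78, 89, 94, 100, 111, 113, 124, 152, 158, 175]

Fragment lengths:
  4→12: 8 bp
  12→14: 2 bp
  14→24: 10 bp
  24→37: 13 bp
  37→63: 26 bp
  63→78: 15 bp
  78→89: 11 bp
  89→94: 5 bp
  94→100: 6 bp
  100→111: 11 bp
  111→113: 2 bp
  113→124: 11 bp
  124→152: 28 bp
  152→158: 6 bp
  158→175: 17 bp
  175→4 (wrap): 189-175+4 = 18 bp

[2,2,5,6,6,8,10,11,11,11,13,15,17,18,26,28]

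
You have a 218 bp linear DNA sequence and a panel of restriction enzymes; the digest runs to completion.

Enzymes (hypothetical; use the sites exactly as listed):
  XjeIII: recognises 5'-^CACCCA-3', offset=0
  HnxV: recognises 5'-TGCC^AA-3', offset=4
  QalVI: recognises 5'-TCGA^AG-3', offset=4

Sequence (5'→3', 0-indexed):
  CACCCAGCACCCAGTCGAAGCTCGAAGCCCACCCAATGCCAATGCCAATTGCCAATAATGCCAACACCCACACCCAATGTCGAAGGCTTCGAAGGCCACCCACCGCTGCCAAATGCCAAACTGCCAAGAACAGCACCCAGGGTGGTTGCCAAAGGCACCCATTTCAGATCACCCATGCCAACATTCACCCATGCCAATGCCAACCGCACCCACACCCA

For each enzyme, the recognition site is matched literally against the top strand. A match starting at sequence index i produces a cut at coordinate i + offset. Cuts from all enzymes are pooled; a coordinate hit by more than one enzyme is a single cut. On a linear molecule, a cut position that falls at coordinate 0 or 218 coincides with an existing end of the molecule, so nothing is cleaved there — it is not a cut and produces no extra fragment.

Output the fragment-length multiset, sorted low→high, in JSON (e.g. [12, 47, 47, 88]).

Per-enzyme occurrences:
  XjeIII CACCCA/0: at [0, 7, 29, 64, 70, 96, 133, 155, 169, 185, 206, 212] ⇒ [7, 29, 64, 70, 96, 133, 155, 169, 185, 206, 212] (position 0 is a terminus of the linear molecule — no cut)
  HnxV TGCCAA/4: at [36, 42, 49, 58, 106, 113, 121, 146, 175, 191, 197] ⇒ [40, 46, 53, 62, 110, 117, 125, 150, 179, 195, 201]
  QalVI TCGAAG/4: at [14, 21, 79, 88] ⇒ [18, 25, 83, 92]

Pooled cuts: [7, 18, 25, 29, 40, 46, 53, 62, 64, 70, 83, 92, 96, 110, 117, 125, 133, 150, 155, 169, 179, 185, 195, 201, 206, 212]

Fragments:
  [0,7): 7 bp
  [7,18): 11 bp
  [18,25): 7 bp
  [25,29): 4 bp
  [29,40): 11 bp
  [40,46): 6 bp
  [46,53): 7 bp
  [53,62): 9 bp
  [62,64): 2 bp
  [64,70): 6 bp
  [70,83): 13 bp
  [83,92): 9 bp
  [92,96): 4 bp
  [96,110): 14 bp
  [110,117): 7 bp
  [117,125): 8 bp
  [125,133): 8 bp
  [133,150): 17 bp
  [150,155): 5 bp
  [155,169): 14 bp
  [169,179): 10 bp
  [179,185): 6 bp
  [185,195): 10 bp
  [195,201): 6 bp
  [201,206): 5 bp
  [206,212): 6 bp
  [212,218): 6 bp

[2,4,4,5,5,6,6,6,6,6,6,7,7,7,7,8,8,9,9,10,10,11,11,13,14,14,17]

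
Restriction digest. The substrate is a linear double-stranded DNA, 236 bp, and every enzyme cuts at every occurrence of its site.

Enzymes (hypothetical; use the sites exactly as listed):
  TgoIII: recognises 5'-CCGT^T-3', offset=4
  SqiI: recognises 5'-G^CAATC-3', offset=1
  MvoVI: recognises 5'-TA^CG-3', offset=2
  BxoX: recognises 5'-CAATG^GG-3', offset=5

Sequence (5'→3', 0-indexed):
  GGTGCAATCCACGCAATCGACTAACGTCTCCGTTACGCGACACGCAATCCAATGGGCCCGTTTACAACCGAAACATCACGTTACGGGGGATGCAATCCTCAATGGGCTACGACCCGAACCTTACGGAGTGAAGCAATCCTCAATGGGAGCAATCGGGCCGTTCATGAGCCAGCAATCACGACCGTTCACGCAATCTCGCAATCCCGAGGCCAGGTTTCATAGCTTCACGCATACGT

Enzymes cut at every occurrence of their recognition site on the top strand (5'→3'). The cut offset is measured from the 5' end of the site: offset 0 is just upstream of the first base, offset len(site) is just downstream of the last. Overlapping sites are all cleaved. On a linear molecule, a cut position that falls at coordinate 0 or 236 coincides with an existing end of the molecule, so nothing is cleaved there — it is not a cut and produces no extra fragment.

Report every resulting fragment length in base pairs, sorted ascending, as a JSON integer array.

Per-enzyme occurrences:
  TgoIII (CCGTT, off=4): starts [29, 57, 157, 181] → cuts [33, 61, 161, 185]
  SqiI (GCAATC, off=1): starts [3, 12, 43, 91, 132, 148, 171, 189, 197] → cuts [4, 13, 44, 92, 133, 149, 172, 190, 198]
  MvoVI (TACG, off=2): starts [33, 81, 107, 121, 231] → cuts [35, 83, 109, 123, 233]
  BxoX (CAATGGG, off=5): starts [49, 99, 140] → cuts [54, 104, 145]

All cut coordinates (distinct, sorted): [4, 13, 33, 35, 44, 54, 61, 83, 92, 104, 109, 123, 133, 145, 149, 161, 172, 185, 190, 198, 233]

Fragment lengths:
  [0,4): 4 bp
  [4,13): 9 bp
  [13,33): 20 bp
  [33,35): 2 bp
  [35,44): 9 bp
  [44,54): 10 bp
  [54,61): 7 bp
  [61,83): 22 bp
  [83,92): 9 bp
  [92,104): 12 bp
  [104,109): 5 bp
  [109,123): 14 bp
  [123,133): 10 bp
  [133,145): 12 bp
  [145,149): 4 bp
  [149,161): 12 bp
  [161,172): 11 bp
  [172,185): 13 bp
  [185,190): 5 bp
  [190,198): 8 bp
  [198,233): 35 bp
  [233,236): 3 bp

[2,3,4,4,5,5,7,8,9,9,9,10,10,11,12,12,12,13,14,20,22,35]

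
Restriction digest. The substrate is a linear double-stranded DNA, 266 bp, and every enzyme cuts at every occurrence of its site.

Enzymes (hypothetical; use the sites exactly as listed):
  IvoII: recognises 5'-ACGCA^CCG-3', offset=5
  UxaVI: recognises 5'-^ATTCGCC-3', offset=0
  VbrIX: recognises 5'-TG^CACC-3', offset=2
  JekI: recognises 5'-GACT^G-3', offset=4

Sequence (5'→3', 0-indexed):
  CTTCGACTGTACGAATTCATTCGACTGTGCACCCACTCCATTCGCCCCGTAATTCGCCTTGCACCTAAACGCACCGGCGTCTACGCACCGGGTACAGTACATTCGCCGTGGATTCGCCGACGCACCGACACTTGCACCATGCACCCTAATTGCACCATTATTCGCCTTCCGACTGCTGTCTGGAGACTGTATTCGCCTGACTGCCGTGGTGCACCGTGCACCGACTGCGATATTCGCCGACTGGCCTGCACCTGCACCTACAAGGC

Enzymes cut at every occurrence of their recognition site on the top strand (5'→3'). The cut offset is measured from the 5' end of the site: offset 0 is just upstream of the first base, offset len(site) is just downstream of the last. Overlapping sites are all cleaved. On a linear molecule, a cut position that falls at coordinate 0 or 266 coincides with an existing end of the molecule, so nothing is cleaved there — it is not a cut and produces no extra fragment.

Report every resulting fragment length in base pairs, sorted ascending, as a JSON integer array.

[2,3,5,6,6,7,7,7,8,8,9,10,10,10,11,11,11,12,12,12,12,13,13,14,14,15,18]

Per-enzyme occurrences:
  IvoII (ACGCACCG, off=5): starts [68, 82, 119] → cuts [73, 87, 124]
  UxaVI (ATTCGCC, off=0): starts [39, 51, 100, 111, 159, 190, 231] → cuts [39, 51, 100, 111, 159, 190, 231]
  VbrIX (TGCACC, off=2): starts [27, 59, 132, 139, 150, 209, 216, 246, 252] → cuts [29, 61, 134, 141, 152, 211, 218, 248, 254]
  JekI (GACTG, off=4): starts [4, 22, 170, 184, 198, 222, 238] → cuts [8, 26, 174, 188, 202, 226, 242]

All cut coordinates (distinct, sorted): [8, 26, 29, 39, 51, 61, 73, 87, 100, 111, 124, 134, 141, 152, 159, 174, 188, 190, 202, 211, 218, 226, 231, 242, 248, 254]

Fragments:
  [0,8): 8 bp
  [8,26): 18 bp
  [26,29): 3 bp
  [29,39): 10 bp
  [39,51): 12 bp
  [51,61): 10 bp
  [61,73): 12 bp
  [73,87): 14 bp
  [87,100): 13 bp
  [100,111): 11 bp
  [111,124): 13 bp
  [124,134): 10 bp
  [134,141): 7 bp
  [141,152): 11 bp
  [152,159): 7 bp
  [159,174): 15 bp
  [174,188): 14 bp
  [188,190): 2 bp
  [190,202): 12 bp
  [202,211): 9 bp
  [211,218): 7 bp
  [218,226): 8 bp
  [226,231): 5 bp
  [231,242): 11 bp
  [242,248): 6 bp
  [248,254): 6 bp
  [254,266): 12 bp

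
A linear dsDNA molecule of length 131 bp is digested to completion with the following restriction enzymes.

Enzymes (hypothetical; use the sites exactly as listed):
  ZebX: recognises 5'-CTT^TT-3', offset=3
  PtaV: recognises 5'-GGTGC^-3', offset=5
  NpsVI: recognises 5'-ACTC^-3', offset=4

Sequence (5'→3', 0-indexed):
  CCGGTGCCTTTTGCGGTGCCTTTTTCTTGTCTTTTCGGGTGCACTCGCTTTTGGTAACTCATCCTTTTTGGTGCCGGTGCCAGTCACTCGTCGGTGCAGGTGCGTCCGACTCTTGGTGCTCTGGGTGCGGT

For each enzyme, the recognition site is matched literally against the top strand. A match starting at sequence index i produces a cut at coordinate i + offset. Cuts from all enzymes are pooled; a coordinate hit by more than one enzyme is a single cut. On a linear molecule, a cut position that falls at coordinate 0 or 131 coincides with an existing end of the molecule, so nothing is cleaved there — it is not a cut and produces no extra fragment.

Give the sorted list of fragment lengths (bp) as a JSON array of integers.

[3,3,3,4,4,6,6,6,7,7,8,8,9,9,9,9,9,10,11]

Site scan:
  ZebX (CTTTT, off=3): starts [7, 19, 30, 47, 63] → cuts [10, 22, 33, 50, 66]
  PtaV (GGTGC, off=5): starts [2, 14, 37, 69, 75, 92, 98, 114, 123] → cuts [7, 19, 42, 74, 80, 97, 103, 119, 128]
  NpsVI (ACTC, off=4): starts [42, 56, 85, 108] → cuts [46, 60, 89, 112]

All cut coordinates (distinct, sorted): [7, 10, 19, 22, 33, 42, 46, 50, 60, 66, 74, 80, 89, 97, 103, 112, 119, 128]

Fragment lengths:
  [0,7): 7 bp
  [7,10): 3 bp
  [10,19): 9 bp
  [19,22): 3 bp
  [22,33): 11 bp
  [33,42): 9 bp
  [42,46): 4 bp
  [46,50): 4 bp
  [50,60): 10 bp
  [60,66): 6 bp
  [66,74): 8 bp
  [74,80): 6 bp
  [80,89): 9 bp
  [89,97): 8 bp
  [97,103): 6 bp
  [103,112): 9 bp
  [112,119): 7 bp
  [119,128): 9 bp
  [128,131): 3 bp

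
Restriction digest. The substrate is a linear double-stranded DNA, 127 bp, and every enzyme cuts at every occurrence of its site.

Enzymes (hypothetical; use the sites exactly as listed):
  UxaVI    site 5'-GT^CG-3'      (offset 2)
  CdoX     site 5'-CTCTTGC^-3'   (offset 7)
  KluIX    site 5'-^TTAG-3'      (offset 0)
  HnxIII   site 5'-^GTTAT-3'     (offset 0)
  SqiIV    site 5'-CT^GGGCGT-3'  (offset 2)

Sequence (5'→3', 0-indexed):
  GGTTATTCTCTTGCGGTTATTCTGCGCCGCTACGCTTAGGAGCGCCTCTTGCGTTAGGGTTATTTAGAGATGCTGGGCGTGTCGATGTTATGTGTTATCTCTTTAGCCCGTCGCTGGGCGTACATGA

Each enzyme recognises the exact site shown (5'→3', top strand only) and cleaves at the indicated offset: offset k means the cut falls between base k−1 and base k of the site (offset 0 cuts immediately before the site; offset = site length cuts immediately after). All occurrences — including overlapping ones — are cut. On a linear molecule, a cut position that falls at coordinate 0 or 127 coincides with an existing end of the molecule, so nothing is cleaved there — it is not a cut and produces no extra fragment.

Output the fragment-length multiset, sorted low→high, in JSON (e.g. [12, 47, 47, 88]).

[1,1,1,4,4,5,5,7,8,9,9,11,12,13,17,20]

Scan for sites:
  UxaVI GTCG/2: at [80, 109] ⇒ [82, 111]
  CdoX CTCTTGC/7: at [7, 45] ⇒ [14, 52]
  KluIX TTAG/0: at [35, 53, 63, 102] ⇒ [35, 53, 63, 102]
  HnxIII GTTAT/0: at [1, 15, 58, 86, 93] ⇒ [1, 15, 58, 86, 93]
  SqiIV CTGGGCGT/2: at [72, 113] ⇒ [74, 115]

All cut coordinates (distinct, sorted): [1, 14, 15, 35, 52, 53, 58, 63, 74, 82, 86, 93, 102, 111, 115]

Fragment lengths:
  [0,1): 1 bp
  [1,14): 13 bp
  [14,15): 1 bp
  [15,35): 20 bp
  [35,52): 17 bp
  [52,53): 1 bp
  [53,58): 5 bp
  [58,63): 5 bp
  [63,74): 11 bp
  [74,82): 8 bp
  [82,86): 4 bp
  [86,93): 7 bp
  [93,102): 9 bp
  [102,111): 9 bp
  [111,115): 4 bp
  [115,127): 12 bp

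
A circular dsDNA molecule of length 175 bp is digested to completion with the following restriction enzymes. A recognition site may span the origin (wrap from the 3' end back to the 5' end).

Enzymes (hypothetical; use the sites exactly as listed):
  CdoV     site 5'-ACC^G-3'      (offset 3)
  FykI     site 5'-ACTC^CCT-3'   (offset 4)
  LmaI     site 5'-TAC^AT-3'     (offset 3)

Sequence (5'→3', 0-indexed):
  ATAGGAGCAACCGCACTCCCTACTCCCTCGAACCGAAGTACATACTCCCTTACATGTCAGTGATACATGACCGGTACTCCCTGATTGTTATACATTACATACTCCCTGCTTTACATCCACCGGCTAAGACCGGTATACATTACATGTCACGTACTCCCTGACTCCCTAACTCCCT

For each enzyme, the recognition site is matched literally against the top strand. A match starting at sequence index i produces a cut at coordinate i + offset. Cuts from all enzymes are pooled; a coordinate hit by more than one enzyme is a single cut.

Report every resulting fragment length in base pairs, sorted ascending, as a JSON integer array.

[5,5,6,6,6,6,6,7,7,7,7,7,8,8,9,10,10,13,13,14,15]

Per-enzyme occurrences:
  CdoV (ACCG, off=3): starts [9, 31, 69, 118, 128] → cuts [12, 34, 72, 121, 131]
  FykI (ACTCCCT, off=4): starts [14, 21, 43, 75, 100, 152, 160, 168] → cuts [18, 25, 47, 79, 104, 156, 164, 172]
  LmaI (TACAT, off=3): starts [38, 50, 63, 90, 95, 111, 135, 140] → cuts [41, 53, 66, 93, 98, 114, 138, 143]

All cut coordinates (distinct, sorted): [12, 18, 25, 34, 41, 47, 53, 66, 72, 79, 93, 98, 104, 114, 121, 131, 138, 143, 156, 164, 172]

Fragment lengths:
  12→18: 6 bp
  18→25: 7 bp
  25→34: 9 bp
  34→41: 7 bp
  41→47: 6 bp
  47→53: 6 bp
  53→66: 13 bp
  66→72: 6 bp
  72→79: 7 bp
  79→93: 14 bp
  93→98: 5 bp
  98→104: 6 bp
  104→114: 10 bp
  114→121: 7 bp
  121→131: 10 bp
  131→138: 7 bp
  138→143: 5 bp
  143→156: 13 bp
  156→164: 8 bp
  164→172: 8 bp
  172→12 (wrap): 175-172+12 = 15 bp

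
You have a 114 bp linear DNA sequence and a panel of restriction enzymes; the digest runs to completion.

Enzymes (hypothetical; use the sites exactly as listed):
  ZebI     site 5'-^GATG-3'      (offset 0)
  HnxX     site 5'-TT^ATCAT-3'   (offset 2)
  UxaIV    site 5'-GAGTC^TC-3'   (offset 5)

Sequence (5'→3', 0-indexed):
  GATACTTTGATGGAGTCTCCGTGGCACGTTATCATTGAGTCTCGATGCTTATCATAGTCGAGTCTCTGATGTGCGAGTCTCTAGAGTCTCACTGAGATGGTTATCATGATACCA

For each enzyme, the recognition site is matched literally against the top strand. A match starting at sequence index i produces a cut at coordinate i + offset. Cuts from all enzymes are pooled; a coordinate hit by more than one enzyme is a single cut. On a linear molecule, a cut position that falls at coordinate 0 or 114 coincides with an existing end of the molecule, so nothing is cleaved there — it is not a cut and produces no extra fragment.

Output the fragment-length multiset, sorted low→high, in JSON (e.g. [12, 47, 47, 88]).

Scan for sites:
  ZebI GATG/0: at [8, 43, 67, 95] ⇒ [8, 43, 67, 95]
  HnxX TTATCAT/2: at [28, 48, 100] ⇒ [30, 50, 102]
  UxaIV GAGTCTC/5: at [12, 36, 59, 74, 83] ⇒ [17, 41, 64, 79, 88]

Pooled cuts: [8, 17, 30, 41, 43, 50, 64, 67, 79, 88, 95, 102]

Fragments:
  [0,8): 8 bp
  [8,17): 9 bp
  [17,30): 13 bp
  [30,41): 11 bp
  [41,43): 2 bp
  [43,50): 7 bp
  [50,64): 14 bp
  [64,67): 3 bp
  [67,79): 12 bp
  [79,88): 9 bp
  [88,95): 7 bp
  [95,102): 7 bp
  [102,114): 12 bp

[2,3,7,7,7,8,9,9,11,12,12,13,14]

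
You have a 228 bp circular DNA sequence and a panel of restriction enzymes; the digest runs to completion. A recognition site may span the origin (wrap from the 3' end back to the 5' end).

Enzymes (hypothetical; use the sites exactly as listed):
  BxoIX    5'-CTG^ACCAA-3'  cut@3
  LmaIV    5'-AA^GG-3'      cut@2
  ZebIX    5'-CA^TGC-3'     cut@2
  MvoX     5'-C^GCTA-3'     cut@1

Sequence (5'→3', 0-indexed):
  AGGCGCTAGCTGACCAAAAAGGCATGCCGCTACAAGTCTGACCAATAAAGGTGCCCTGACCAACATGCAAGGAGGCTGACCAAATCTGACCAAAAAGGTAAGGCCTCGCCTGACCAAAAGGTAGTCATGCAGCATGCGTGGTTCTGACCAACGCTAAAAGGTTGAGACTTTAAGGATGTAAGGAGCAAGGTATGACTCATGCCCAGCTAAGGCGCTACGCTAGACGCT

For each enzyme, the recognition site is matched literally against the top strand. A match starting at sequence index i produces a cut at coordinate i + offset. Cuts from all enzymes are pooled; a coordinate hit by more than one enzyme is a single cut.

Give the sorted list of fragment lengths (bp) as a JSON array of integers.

[3,4,4,5,5,5,6,7,7,7,7,7,7,7,8,8,8,8,8,8,9,9,10,11,11,11,12,12,14]

Site scan:
  BxoIX CTGACCAA/3: at [9, 37, 55, 75, 85, 109, 143] ⇒ [12, 40, 58, 78, 88, 112, 146]
  LmaIV AAGG/2: at [18, 47, 68, 94, 99, 117, 157, 171, 179, 186, 208] ⇒ [20, 49, 70, 96, 101, 119, 159, 173, 181, 188, 210]
  ZebIX CATGC/2: at [22, 63, 125, 132, 197] ⇒ [24, 65, 127, 134, 199]
  MvoX CGCTA/1: at [3, 27, 151, 212, 217, 224] ⇒ [4, 28, 152, 213, 218, 225]

All cut coordinates (distinct, sorted): [4, 12, 20, 24, 28, 40, 49, 58, 65, 70, 78, 88, 96, 101, 112, 119, 127, 134, 146, 152, 159, 173, 181, 188, 199, 210, 213, 218, 225]

Fragments:
  4→12: 8 bp
  12→20: 8 bp
  20→24: 4 bp
  24→28: 4 bp
  28→40: 12 bp
  40→49: 9 bp
  49→58: 9 bp
  58→65: 7 bp
  65→70: 5 bp
  70→78: 8 bp
  78→88: 10 bp
  88→96: 8 bp
  96→101: 5 bp
  101→112: 11 bp
  112→119: 7 bp
  119→127: 8 bp
  127→134: 7 bp
  134→146: 12 bp
  146→152: 6 bp
  152→159: 7 bp
  159→173: 14 bp
  173→181: 8 bp
  181→188: 7 bp
  188→199: 11 bp
  199→210: 11 bp
  210→213: 3 bp
  213→218: 5 bp
  218→225: 7 bp
  225→4 (wrap): 228-225+4 = 7 bp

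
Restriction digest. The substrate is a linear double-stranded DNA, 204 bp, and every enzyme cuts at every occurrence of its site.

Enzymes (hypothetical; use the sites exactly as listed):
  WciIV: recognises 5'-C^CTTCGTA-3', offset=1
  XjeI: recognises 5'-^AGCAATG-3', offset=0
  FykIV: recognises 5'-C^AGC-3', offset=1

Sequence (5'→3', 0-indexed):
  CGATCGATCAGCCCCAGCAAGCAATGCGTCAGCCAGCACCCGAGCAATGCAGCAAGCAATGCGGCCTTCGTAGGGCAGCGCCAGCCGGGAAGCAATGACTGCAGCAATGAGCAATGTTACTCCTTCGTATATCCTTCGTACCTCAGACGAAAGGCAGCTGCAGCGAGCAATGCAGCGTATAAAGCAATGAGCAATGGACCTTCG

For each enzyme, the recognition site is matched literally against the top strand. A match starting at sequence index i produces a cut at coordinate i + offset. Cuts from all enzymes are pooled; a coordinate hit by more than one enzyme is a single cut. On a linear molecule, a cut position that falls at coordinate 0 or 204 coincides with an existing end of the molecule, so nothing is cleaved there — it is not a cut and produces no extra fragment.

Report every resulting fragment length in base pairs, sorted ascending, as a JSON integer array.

[4,4,4,4,6,6,6,7,7,8,8,8,8,9,9,11,11,11,11,12,13,15,22]

Per-enzyme occurrences:
  WciIV CCTTCGTA/1: at [64, 121, 132] ⇒ [65, 122, 133]
  XjeI AGCAATG/0: at [19, 42, 54, 90, 102, 109, 165, 182, 189] ⇒ [19, 42, 54, 90, 102, 109, 165, 182, 189]
  FykIV CAGC/1: at [8, 14, 29, 33, 49, 75, 81, 101, 154, 160, 172] ⇒ [9, 15, 30, 34, 50, 76, 82, 102, 155, 161, 173]

All cut coordinates (distinct, sorted): [9, 15, 19, 30, 34, 42, 50, 54, 65, 76, 82, 90, 102, 109, 122, 133, 155, 161, 165, 173, 182, 189]

Fragment lengths:
  [0,9): 9 bp
  [9,15): 6 bp
  [15,19): 4 bp
  [19,30): 11 bp
  [30,34): 4 bp
  [34,42): 8 bp
  [42,50): 8 bp
  [50,54): 4 bp
  [54,65): 11 bp
  [65,76): 11 bp
  [76,82): 6 bp
  [82,90): 8 bp
  [90,102): 12 bp
  [102,109): 7 bp
  [109,122): 13 bp
  [122,133): 11 bp
  [133,155): 22 bp
  [155,161): 6 bp
  [161,165): 4 bp
  [165,173): 8 bp
  [173,182): 9 bp
  [182,189): 7 bp
  [189,204): 15 bp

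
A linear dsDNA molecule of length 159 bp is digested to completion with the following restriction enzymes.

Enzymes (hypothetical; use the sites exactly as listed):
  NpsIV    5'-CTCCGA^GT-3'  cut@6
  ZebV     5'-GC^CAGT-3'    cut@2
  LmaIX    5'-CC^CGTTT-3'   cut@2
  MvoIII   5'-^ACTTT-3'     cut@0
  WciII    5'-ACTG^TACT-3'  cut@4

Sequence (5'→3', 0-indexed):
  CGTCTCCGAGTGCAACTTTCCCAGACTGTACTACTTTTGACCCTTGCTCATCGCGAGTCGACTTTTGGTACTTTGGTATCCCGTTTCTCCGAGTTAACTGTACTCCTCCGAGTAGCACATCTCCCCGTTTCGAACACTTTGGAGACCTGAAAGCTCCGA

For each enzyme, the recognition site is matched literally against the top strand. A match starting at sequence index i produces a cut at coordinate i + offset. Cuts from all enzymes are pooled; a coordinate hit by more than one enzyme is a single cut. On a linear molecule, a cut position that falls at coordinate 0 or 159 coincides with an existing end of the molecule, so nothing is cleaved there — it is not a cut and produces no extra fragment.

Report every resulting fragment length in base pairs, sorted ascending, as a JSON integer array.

Site scan:
  NpsIV CTCCGAGT/6: at [3, 86, 105] ⇒ [9, 92, 111]
  ZebV (GCCAGT, off=2): no sites
  LmaIX CCCGTTT/2: at [79, 123] ⇒ [81, 125]
  MvoIII ACTTT/0: at [14, 32, 60, 69, 135] ⇒ [14, 32, 60, 69, 135]
  WciII ACTGTACT/4: at [24, 96] ⇒ [28, 100]

All cut coordinates (distinct, sorted): [9, 14, 28, 32, 60, 69, 81, 92, 100, 111, 125, 135]

Fragment lengths:
  [0,9): 9 bp
  [9,14): 5 bp
  [14,28): 14 bp
  [28,32): 4 bp
  [32,60): 28 bp
  [60,69): 9 bp
  [69,81): 12 bp
  [81,92): 11 bp
  [92,100): 8 bp
  [100,111): 11 bp
  [111,125): 14 bp
  [125,135): 10 bp
  [135,159): 24 bp

[4,5,8,9,9,10,11,11,12,14,14,24,28]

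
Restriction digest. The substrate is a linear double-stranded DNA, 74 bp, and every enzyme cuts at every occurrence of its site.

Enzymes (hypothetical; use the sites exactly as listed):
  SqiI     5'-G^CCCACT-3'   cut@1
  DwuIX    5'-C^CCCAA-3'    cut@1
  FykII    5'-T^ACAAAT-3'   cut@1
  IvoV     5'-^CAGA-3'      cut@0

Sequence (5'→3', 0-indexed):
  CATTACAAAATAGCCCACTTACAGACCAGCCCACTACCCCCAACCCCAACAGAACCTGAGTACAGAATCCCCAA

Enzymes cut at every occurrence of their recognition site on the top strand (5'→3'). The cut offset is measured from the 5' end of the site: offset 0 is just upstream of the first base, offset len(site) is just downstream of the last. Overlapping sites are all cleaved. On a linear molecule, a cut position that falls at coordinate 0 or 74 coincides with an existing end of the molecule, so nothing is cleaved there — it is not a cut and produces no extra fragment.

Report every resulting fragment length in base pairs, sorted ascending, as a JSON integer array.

[5,5,6,7,8,8,9,13,13]

Per-enzyme occurrences:
  SqiI GCCCACT/1: at [12, 28] ⇒ [13, 29]
  DwuIX CCCCAA/1: at [37, 43, 68] ⇒ [38, 44, 69]
  FykII (TACAAAT, off=1): no sites
  IvoV CAGA/0: at [21, 49, 62] ⇒ [21, 49, 62]

Pooled cuts: [13, 21, 29, 38, 44, 49, 62, 69]

Fragment lengths:
  [0,13): 13 bp
  [13,21): 8 bp
  [21,29): 8 bp
  [29,38): 9 bp
  [38,44): 6 bp
  [44,49): 5 bp
  [49,62): 13 bp
  [62,69): 7 bp
  [69,74): 5 bp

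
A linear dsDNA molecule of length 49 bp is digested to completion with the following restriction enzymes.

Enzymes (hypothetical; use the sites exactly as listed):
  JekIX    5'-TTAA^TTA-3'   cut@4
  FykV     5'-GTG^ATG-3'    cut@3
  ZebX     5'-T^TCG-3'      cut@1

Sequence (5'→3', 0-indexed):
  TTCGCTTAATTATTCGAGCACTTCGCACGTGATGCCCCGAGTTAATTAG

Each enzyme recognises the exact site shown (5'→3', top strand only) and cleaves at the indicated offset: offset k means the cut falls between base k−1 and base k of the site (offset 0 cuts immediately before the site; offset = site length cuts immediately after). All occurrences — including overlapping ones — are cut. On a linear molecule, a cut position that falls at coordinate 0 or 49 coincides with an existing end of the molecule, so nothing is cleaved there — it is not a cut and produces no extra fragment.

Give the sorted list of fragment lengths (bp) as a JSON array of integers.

[1,4,4,8,9,9,14]

Site scan:
  JekIX (TTAATTA, off=4): starts [5, 41] → cuts [9, 45]
  FykV (GTGATG, off=3): starts [28] → cuts [31]
  ZebX (TTCG, off=1): starts [0, 12, 21] → cuts [1, 13, 22]

Pooled cuts: [1, 9, 13, 22, 31, 45]

Fragment lengths:
  [0,1): 1 bp
  [1,9): 8 bp
  [9,13): 4 bp
  [13,22): 9 bp
  [22,31): 9 bp
  [31,45): 14 bp
  [45,49): 4 bp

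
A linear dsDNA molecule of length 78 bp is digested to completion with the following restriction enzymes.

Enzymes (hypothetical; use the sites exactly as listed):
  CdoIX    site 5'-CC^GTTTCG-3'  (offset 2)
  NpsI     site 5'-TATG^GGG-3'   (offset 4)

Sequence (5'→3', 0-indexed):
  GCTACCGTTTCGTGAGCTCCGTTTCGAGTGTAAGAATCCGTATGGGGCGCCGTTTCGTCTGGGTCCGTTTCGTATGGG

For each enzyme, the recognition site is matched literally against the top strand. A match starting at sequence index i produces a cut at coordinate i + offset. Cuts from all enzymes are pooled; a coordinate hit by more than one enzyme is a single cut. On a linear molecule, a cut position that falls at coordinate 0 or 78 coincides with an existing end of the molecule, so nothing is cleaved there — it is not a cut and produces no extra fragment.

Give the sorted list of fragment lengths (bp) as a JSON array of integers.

[6,7,12,14,15,24]

Site scan:
  CdoIX CCGTTTCG/2: at [4, 18, 49, 64] ⇒ [6, 20, 51, 66]
  NpsI TATGGGG/4: at [40] ⇒ [44]

Pooled cuts: [6, 20, 44, 51, 66]

Fragment lengths:
  [0,6): 6 bp
  [6,20): 14 bp
  [20,44): 24 bp
  [44,51): 7 bp
  [51,66): 15 bp
  [66,78): 12 bp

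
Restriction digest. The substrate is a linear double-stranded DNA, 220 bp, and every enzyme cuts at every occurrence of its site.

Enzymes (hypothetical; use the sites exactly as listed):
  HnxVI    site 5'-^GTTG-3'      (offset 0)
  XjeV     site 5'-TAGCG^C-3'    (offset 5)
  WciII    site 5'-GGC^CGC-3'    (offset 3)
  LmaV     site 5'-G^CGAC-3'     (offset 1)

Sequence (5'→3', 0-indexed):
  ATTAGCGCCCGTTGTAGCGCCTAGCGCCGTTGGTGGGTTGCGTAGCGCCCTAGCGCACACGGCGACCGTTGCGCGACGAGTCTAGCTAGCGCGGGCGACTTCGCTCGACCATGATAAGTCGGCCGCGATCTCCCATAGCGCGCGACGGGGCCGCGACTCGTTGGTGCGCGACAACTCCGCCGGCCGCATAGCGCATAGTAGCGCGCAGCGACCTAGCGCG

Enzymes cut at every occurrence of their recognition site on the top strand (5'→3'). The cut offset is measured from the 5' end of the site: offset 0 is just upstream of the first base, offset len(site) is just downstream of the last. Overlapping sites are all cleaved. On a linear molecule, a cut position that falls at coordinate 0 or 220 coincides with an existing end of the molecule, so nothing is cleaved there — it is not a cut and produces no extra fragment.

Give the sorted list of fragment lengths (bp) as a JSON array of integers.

Site scan:
  HnxVI (GTTG, off=0): starts [10, 28, 36, 67, 159] → cuts [10, 28, 36, 67, 159]
  XjeV (TAGCGC, off=5): starts [2, 14, 21, 42, 50, 86, 135, 188, 198, 213] → cuts [7, 19, 26, 47, 55, 91, 140, 193, 203, 218]
  WciII (GGCCGC, off=3): starts [120, 148, 181] → cuts [123, 151, 184]
  LmaV (GCGAC, off=1): starts [61, 72, 94, 141, 152, 167, 207] → cuts [62, 73, 95, 142, 153, 168, 208]

Pooled cuts: [7, 10, 19, 26, 28, 36, 47, 55, 62, 67, 73, 91, 95, 123, 140, 142, 151, 153, 159, 168, 184, 193, 203, 208, 218]

Fragments:
  [0,7): 7 bp
  [7,10): 3 bp
  [10,19): 9 bp
  [19,26): 7 bp
  [26,28): 2 bp
  [28,36): 8 bp
  [36,47): 11 bp
  [47,55): 8 bp
  [55,62): 7 bp
  [62,67): 5 bp
  [67,73): 6 bp
  [73,91): 18 bp
  [91,95): 4 bp
  [95,123): 28 bp
  [123,140): 17 bp
  [140,142): 2 bp
  [142,151): 9 bp
  [151,153): 2 bp
  [153,159): 6 bp
  [159,168): 9 bp
  [168,184): 16 bp
  [184,193): 9 bp
  [193,203): 10 bp
  [203,208): 5 bp
  [208,218): 10 bp
  [218,220): 2 bp

[2,2,2,2,3,4,5,5,6,6,7,7,7,8,8,9,9,9,9,10,10,11,16,17,18,28]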